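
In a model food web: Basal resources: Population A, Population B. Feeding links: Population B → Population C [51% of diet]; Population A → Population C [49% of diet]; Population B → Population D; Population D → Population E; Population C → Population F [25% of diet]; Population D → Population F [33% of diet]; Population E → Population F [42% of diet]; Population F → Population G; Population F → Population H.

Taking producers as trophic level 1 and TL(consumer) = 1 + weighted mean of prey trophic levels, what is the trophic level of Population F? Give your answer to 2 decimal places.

Population C: 1 + (0.51×1 + 0.49×1) = 2
Population D: 1 + 1 = 2
Population E: 1 + 2 = 3
Population F: 1 + (0.25×2 + 0.33×2 + 0.42×3) = 3.42
Population G: 1 + 3.42 = 4.42
Population H: 1 + 3.42 = 4.42

3.42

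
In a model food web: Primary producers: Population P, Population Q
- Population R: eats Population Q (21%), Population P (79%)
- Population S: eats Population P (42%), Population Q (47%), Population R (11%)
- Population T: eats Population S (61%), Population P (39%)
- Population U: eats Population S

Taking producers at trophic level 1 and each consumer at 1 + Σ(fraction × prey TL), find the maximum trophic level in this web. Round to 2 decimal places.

3.11

Population R: 1 + (0.21×1 + 0.79×1) = 2
Population S: 1 + (0.42×1 + 0.47×1 + 0.11×2) = 2.11
Population T: 1 + (0.61×2.11 + 0.39×1) = 2.6771
Population U: 1 + 2.11 = 3.11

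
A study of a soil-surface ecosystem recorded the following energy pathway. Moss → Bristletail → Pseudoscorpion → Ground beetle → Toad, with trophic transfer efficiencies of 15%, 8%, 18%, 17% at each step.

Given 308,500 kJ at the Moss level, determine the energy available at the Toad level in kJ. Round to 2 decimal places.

Bristletail: 308500 × 0.15 = 46275 kJ
Pseudoscorpion: 46275 × 0.08 = 3702 kJ
Ground beetle: 3702 × 0.18 = 666.36 kJ
Toad: 666.36 × 0.17 = 113.2812 kJ

113.28 kJ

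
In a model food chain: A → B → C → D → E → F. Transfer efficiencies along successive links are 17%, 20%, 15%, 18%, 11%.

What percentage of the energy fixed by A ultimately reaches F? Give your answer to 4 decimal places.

Product of link efficiencies: 0.17 × 0.2 × 0.15 × 0.18 × 0.11 = 0.00010098
As a percentage: 0.00010098 × 100 = 0.0101%

0.0101%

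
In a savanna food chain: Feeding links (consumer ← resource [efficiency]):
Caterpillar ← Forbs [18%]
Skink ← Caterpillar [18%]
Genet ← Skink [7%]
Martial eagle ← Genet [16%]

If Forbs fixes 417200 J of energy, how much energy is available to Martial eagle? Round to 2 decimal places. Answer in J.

Caterpillar: 417200 × 0.18 = 75096 J
Skink: 75096 × 0.18 = 13517.28 J
Genet: 13517.28 × 0.07 = 946.2096 J
Martial eagle: 946.2096 × 0.16 = 151.393536 J

151.39 J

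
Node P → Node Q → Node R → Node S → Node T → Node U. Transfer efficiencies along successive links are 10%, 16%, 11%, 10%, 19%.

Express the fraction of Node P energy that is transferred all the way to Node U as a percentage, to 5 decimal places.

Product of link efficiencies: 0.1 × 0.16 × 0.11 × 0.1 × 0.19 = 0.00003344
As a percentage: 0.00003344 × 100 = 0.00334%

0.00334%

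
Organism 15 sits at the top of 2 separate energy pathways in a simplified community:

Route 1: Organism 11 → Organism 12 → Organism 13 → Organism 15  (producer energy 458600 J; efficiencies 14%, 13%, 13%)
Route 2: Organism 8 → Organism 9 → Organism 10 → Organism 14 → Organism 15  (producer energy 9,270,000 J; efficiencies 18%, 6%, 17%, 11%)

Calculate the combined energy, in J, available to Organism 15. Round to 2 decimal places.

Route 1: 458600 × 0.14 × 0.13 × 0.13 = 1085.0476 J
Route 2: 9270000 × 0.18 × 0.06 × 0.17 × 0.11 = 1872.1692 J
Total at Organism 15: 1085.0476 + 1872.1692 = 2957.2168 J

2957.22 J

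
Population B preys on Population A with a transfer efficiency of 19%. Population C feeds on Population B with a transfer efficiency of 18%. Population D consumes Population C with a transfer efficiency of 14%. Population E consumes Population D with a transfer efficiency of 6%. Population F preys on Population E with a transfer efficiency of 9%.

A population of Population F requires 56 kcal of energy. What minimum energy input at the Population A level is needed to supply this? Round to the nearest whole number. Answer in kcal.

Cumulative transfer efficiency: 0.19 × 0.18 × 0.14 × 0.06 × 0.09 = 0.0000258552
Population A energy = 56 / 0.0000258552 = 2165909 kcal

2165909 kcal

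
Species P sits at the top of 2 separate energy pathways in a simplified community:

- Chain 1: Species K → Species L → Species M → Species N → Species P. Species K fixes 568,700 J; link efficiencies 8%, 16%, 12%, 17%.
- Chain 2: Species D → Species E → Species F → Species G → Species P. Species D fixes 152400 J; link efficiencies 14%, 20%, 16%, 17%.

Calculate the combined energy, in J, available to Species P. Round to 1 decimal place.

264.6 J

Chain 1: 568700 × 0.08 × 0.16 × 0.12 × 0.17 = 148.498944 J
Chain 2: 152400 × 0.14 × 0.2 × 0.16 × 0.17 = 116.06784 J
Total at Species P: 148.498944 + 116.06784 = 264.566784 J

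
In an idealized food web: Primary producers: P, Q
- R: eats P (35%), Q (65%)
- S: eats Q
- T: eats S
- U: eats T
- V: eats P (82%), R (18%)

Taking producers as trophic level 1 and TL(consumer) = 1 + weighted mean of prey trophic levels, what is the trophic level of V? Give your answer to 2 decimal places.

2.18

R: 1 + (0.35×1 + 0.65×1) = 2
S: 1 + 1 = 2
T: 1 + 2 = 3
U: 1 + 3 = 4
V: 1 + (0.82×1 + 0.18×2) = 2.18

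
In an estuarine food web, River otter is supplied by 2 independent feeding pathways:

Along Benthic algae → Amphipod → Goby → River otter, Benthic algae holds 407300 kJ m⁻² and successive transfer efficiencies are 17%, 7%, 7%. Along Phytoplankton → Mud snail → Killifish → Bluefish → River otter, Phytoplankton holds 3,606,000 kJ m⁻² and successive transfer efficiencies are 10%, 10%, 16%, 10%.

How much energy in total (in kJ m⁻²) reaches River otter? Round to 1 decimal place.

Via Benthic algae: 407300 × 0.17 × 0.07 × 0.07 = 339.2809 kJ m⁻²
Via Phytoplankton: 3606000 × 0.1 × 0.1 × 0.16 × 0.1 = 576.96 kJ m⁻²
Total at River otter: 339.2809 + 576.96 = 916.2409 kJ m⁻²

916.2 kJ m⁻²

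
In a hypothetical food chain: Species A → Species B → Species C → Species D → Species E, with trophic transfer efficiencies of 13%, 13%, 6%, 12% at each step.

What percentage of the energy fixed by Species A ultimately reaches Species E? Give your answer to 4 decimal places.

0.0122%

Product of link efficiencies: 0.13 × 0.13 × 0.06 × 0.12 = 0.00012168
As a percentage: 0.00012168 × 100 = 0.0122%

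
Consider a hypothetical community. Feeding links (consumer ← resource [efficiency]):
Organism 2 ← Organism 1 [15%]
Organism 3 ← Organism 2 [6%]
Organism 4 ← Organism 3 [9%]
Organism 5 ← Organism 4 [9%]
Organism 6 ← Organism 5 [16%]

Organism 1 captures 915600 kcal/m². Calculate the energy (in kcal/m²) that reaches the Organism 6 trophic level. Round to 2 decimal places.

10.68 kcal/m²

Organism 2: 915600 × 0.15 = 137340 kcal/m²
Organism 3: 137340 × 0.06 = 8240.4 kcal/m²
Organism 4: 8240.4 × 0.09 = 741.636 kcal/m²
Organism 5: 741.636 × 0.09 = 66.74724 kcal/m²
Organism 6: 66.74724 × 0.16 = 10.6795584 kcal/m²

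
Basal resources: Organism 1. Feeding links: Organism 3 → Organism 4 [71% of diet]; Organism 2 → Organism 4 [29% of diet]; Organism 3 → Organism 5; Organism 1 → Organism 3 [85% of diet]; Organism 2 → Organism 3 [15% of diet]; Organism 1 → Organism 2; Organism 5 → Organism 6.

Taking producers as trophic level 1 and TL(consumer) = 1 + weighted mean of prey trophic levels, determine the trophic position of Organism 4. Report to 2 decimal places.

3.11

Organism 2: 1 + 1 = 2
Organism 3: 1 + (0.15×2 + 0.85×1) = 2.15
Organism 4: 1 + (0.29×2 + 0.71×2.15) = 3.1065
Organism 5: 1 + 2.15 = 3.15
Organism 6: 1 + 3.15 = 4.15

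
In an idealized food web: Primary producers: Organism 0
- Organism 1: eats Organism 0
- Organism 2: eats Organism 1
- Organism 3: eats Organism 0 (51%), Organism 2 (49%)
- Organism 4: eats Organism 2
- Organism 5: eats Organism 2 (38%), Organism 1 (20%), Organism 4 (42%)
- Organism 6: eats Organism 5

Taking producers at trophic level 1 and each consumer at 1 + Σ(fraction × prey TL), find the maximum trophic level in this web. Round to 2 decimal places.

5.22

Organism 1: 1 + 1 = 2
Organism 2: 1 + 2 = 3
Organism 3: 1 + (0.51×1 + 0.49×3) = 2.98
Organism 4: 1 + 3 = 4
Organism 5: 1 + (0.38×3 + 0.2×2 + 0.42×4) = 4.22
Organism 6: 1 + 4.22 = 5.22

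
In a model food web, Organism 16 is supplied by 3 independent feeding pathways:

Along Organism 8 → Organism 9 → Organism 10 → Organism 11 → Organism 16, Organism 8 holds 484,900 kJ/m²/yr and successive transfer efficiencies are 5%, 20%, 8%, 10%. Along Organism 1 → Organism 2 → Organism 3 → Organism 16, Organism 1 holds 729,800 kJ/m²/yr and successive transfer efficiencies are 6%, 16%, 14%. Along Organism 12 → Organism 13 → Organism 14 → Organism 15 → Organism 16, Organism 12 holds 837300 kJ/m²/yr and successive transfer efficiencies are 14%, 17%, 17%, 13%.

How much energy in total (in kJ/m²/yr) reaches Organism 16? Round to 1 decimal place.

Via Organism 8: 484900 × 0.05 × 0.2 × 0.08 × 0.1 = 38.792 kJ/m²/yr
Via Organism 1: 729800 × 0.06 × 0.16 × 0.14 = 980.8512 kJ/m²/yr
Via Organism 12: 837300 × 0.14 × 0.17 × 0.17 × 0.13 = 440.403054 kJ/m²/yr
Total at Organism 16: 38.792 + 980.8512 + 440.403054 = 1460.046254 kJ/m²/yr

1460.0 kJ/m²/yr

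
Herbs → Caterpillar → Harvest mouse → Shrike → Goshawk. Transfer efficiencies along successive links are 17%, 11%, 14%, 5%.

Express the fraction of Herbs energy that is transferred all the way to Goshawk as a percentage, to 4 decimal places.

0.0131%

Product of link efficiencies: 0.17 × 0.11 × 0.14 × 0.05 = 0.0001309
As a percentage: 0.0001309 × 100 = 0.0131%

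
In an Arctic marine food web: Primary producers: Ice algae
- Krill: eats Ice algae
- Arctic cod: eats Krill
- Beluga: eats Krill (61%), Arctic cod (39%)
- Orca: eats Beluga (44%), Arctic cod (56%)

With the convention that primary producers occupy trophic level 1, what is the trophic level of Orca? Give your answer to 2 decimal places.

Krill: 1 + 1 = 2
Arctic cod: 1 + 2 = 3
Beluga: 1 + (0.61×2 + 0.39×3) = 3.39
Orca: 1 + (0.44×3.39 + 0.56×3) = 4.1716

4.17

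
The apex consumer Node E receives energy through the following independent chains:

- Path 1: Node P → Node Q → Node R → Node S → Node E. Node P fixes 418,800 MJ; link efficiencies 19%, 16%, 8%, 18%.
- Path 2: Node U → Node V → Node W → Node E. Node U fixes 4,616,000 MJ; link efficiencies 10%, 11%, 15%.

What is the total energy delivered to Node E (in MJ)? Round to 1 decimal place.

7799.7 MJ

Path 1: 418800 × 0.19 × 0.16 × 0.08 × 0.18 = 183.333888 MJ
Path 2: 4616000 × 0.1 × 0.11 × 0.15 = 7616.4 MJ
Total at Node E: 183.333888 + 7616.4 = 7799.733888 MJ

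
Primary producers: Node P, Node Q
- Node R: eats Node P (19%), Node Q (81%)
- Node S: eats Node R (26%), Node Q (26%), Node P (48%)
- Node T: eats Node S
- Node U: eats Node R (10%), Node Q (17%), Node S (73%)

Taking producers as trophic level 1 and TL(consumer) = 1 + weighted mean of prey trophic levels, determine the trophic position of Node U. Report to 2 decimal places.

Node R: 1 + (0.19×1 + 0.81×1) = 2
Node S: 1 + (0.26×2 + 0.26×1 + 0.48×1) = 2.26
Node T: 1 + 2.26 = 3.26
Node U: 1 + (0.1×2 + 0.17×1 + 0.73×2.26) = 3.0198

3.02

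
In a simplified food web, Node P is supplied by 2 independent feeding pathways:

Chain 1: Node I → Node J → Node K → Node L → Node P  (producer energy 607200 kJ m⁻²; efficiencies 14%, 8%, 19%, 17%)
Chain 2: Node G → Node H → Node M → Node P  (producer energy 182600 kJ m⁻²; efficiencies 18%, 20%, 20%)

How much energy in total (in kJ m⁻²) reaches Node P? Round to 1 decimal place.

1534.4 kJ m⁻²

Chain 1: 607200 × 0.14 × 0.08 × 0.19 × 0.17 = 219.660672 kJ m⁻²
Chain 2: 182600 × 0.18 × 0.2 × 0.2 = 1314.72 kJ m⁻²
Total at Node P: 219.660672 + 1314.72 = 1534.380672 kJ m⁻²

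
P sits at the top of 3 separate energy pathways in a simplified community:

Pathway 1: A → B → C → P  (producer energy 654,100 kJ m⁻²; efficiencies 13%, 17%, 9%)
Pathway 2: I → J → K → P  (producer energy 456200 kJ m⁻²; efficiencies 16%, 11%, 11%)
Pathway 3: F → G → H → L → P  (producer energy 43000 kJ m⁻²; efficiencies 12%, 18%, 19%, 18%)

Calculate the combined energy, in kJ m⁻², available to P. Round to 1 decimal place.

Pathway 1: 654100 × 0.13 × 0.17 × 0.09 = 1301.0049 kJ m⁻²
Pathway 2: 456200 × 0.16 × 0.11 × 0.11 = 883.2032 kJ m⁻²
Pathway 3: 43000 × 0.12 × 0.18 × 0.19 × 0.18 = 31.76496 kJ m⁻²
Total at P: 1301.0049 + 883.2032 + 31.76496 = 2215.97306 kJ m⁻²

2216.0 kJ m⁻²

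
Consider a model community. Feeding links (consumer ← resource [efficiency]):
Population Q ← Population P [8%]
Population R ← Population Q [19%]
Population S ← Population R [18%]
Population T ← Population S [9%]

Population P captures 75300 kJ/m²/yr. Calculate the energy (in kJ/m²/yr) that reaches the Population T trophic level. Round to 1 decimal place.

18.5 kJ/m²/yr

Population Q: 75300 × 0.08 = 6024 kJ/m²/yr
Population R: 6024 × 0.19 = 1144.56 kJ/m²/yr
Population S: 1144.56 × 0.18 = 206.0208 kJ/m²/yr
Population T: 206.0208 × 0.09 = 18.541872 kJ/m²/yr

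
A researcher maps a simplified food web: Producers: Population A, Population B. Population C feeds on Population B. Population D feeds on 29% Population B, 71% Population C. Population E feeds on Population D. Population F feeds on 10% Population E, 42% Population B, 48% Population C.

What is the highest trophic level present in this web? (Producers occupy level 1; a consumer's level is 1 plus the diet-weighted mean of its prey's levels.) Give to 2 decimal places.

Population C: 1 + 1 = 2
Population D: 1 + (0.29×1 + 0.71×2) = 2.71
Population E: 1 + 2.71 = 3.71
Population F: 1 + (0.1×3.71 + 0.42×1 + 0.48×2) = 2.751

3.71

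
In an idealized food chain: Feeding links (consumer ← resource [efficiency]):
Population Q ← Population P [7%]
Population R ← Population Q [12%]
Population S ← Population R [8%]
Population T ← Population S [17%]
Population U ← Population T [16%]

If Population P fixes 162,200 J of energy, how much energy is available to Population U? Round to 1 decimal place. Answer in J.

3.0 J

Population Q: 162200 × 0.07 = 11354 J
Population R: 11354 × 0.12 = 1362.48 J
Population S: 1362.48 × 0.08 = 108.9984 J
Population T: 108.9984 × 0.17 = 18.529728 J
Population U: 18.529728 × 0.16 = 2.96475648 J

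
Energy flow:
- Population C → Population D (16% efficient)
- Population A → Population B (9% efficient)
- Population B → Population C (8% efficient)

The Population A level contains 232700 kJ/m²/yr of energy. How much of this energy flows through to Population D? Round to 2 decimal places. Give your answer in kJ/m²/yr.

268.07 kJ/m²/yr

Population B: 232700 × 0.09 = 20943 kJ/m²/yr
Population C: 20943 × 0.08 = 1675.44 kJ/m²/yr
Population D: 1675.44 × 0.16 = 268.0704 kJ/m²/yr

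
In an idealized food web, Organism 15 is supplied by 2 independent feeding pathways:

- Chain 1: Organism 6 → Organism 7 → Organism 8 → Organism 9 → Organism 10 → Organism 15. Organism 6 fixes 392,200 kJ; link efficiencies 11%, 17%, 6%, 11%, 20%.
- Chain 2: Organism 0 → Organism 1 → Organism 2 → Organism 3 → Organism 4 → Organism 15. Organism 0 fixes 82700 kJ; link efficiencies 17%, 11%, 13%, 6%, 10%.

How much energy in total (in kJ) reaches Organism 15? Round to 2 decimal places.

Chain 1: 392200 × 0.11 × 0.17 × 0.06 × 0.11 × 0.2 = 9.6810648 kJ
Chain 2: 82700 × 0.17 × 0.11 × 0.13 × 0.06 × 0.1 = 1.2062622 kJ
Total at Organism 15: 9.6810648 + 1.2062622 = 10.887327 kJ

10.89 kJ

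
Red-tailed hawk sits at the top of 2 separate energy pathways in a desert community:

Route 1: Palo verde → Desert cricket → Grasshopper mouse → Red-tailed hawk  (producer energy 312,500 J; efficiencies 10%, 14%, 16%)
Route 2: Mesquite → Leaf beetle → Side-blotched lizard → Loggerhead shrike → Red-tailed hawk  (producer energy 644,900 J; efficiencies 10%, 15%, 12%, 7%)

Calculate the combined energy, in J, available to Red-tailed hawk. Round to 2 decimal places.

Route 1: 312500 × 0.1 × 0.14 × 0.16 = 700 J
Route 2: 644900 × 0.1 × 0.15 × 0.12 × 0.07 = 81.2574 J
Total at Red-tailed hawk: 700 + 81.2574 = 781.2574 J

781.26 J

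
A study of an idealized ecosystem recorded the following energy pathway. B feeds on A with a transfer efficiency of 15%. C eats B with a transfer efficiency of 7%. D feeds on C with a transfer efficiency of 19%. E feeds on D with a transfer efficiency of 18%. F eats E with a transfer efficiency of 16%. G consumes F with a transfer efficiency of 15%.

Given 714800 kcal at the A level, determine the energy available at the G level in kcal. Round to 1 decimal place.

B: 714800 × 0.15 = 107220 kcal
C: 107220 × 0.07 = 7505.4 kcal
D: 7505.4 × 0.19 = 1426.026 kcal
E: 1426.026 × 0.18 = 256.68468 kcal
F: 256.68468 × 0.16 = 41.0695488 kcal
G: 41.0695488 × 0.15 = 6.16043232 kcal

6.2 kcal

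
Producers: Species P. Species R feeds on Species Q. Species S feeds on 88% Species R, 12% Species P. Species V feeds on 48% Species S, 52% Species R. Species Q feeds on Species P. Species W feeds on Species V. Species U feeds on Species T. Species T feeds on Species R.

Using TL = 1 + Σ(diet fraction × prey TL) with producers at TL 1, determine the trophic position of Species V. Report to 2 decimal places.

4.36

Species Q: 1 + 1 = 2
Species R: 1 + 2 = 3
Species S: 1 + (0.88×3 + 0.12×1) = 3.76
Species T: 1 + 3 = 4
Species U: 1 + 4 = 5
Species V: 1 + (0.48×3.76 + 0.52×3) = 4.3648
Species W: 1 + 4.3648 = 5.3648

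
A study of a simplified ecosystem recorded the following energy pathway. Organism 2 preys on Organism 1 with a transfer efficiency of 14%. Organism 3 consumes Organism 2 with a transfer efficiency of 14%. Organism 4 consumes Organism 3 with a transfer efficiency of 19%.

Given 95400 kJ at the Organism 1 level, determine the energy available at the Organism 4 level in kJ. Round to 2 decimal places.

355.27 kJ

Organism 2: 95400 × 0.14 = 13356 kJ
Organism 3: 13356 × 0.14 = 1869.84 kJ
Organism 4: 1869.84 × 0.19 = 355.2696 kJ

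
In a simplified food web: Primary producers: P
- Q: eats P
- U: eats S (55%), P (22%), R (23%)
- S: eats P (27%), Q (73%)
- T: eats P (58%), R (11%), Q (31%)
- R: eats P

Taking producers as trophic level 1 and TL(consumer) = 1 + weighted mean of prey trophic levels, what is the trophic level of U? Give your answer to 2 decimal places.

3.18

Q: 1 + 1 = 2
R: 1 + 1 = 2
S: 1 + (0.27×1 + 0.73×2) = 2.73
T: 1 + (0.58×1 + 0.11×2 + 0.31×2) = 2.42
U: 1 + (0.55×2.73 + 0.22×1 + 0.23×2) = 3.1815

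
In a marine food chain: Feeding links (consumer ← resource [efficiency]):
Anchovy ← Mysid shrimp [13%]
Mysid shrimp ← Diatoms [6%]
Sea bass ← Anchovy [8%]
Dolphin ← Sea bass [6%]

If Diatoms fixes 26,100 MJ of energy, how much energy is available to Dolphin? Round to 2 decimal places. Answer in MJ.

Mysid shrimp: 26100 × 0.06 = 1566 MJ
Anchovy: 1566 × 0.13 = 203.58 MJ
Sea bass: 203.58 × 0.08 = 16.2864 MJ
Dolphin: 16.2864 × 0.06 = 0.977184 MJ

0.98 MJ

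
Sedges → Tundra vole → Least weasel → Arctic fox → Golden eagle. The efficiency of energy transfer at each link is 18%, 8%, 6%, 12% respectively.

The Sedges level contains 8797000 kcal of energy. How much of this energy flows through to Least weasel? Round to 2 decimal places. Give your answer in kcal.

126676.80 kcal

Tundra vole: 8797000 × 0.18 = 1583460 kcal
Least weasel: 1583460 × 0.08 = 126676.8 kcal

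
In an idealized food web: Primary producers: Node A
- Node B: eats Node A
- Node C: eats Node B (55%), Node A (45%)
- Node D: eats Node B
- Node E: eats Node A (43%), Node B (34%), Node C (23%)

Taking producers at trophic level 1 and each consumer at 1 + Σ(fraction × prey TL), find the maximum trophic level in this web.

3

Node B: 1 + 1 = 2
Node C: 1 + (0.55×2 + 0.45×1) = 2.55
Node D: 1 + 2 = 3
Node E: 1 + (0.43×1 + 0.34×2 + 0.23×2.55) = 2.6965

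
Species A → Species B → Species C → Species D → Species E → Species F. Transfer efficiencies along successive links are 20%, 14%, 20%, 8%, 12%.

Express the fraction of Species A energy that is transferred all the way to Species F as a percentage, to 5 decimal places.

Product of link efficiencies: 0.2 × 0.14 × 0.2 × 0.08 × 0.12 = 0.00005376
As a percentage: 0.00005376 × 100 = 0.00538%

0.00538%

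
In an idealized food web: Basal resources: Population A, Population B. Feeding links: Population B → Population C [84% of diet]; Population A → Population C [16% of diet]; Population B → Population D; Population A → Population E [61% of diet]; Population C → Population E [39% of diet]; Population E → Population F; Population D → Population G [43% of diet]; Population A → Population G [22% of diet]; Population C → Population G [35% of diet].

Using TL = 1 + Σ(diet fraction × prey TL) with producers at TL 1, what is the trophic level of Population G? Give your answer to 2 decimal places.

Population C: 1 + (0.84×1 + 0.16×1) = 2
Population D: 1 + 1 = 2
Population E: 1 + (0.61×1 + 0.39×2) = 2.39
Population F: 1 + 2.39 = 3.39
Population G: 1 + (0.43×2 + 0.22×1 + 0.35×2) = 2.78

2.78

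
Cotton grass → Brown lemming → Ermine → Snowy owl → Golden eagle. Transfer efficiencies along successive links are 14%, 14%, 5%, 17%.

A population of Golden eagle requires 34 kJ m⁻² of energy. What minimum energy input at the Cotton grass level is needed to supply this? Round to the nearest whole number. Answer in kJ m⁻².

204082 kJ m⁻²

Cumulative transfer efficiency: 0.14 × 0.14 × 0.05 × 0.17 = 0.0001666
Cotton grass energy = 34 / 0.0001666 = 204082 kJ m⁻²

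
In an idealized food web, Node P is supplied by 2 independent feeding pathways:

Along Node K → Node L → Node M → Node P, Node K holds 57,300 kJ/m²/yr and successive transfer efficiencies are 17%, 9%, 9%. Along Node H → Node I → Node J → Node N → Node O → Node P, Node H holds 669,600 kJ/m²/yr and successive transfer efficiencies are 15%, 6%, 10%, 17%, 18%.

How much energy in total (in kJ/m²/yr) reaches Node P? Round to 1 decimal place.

Via Node K: 57300 × 0.17 × 0.09 × 0.09 = 78.9021 kJ/m²/yr
Via Node H: 669600 × 0.15 × 0.06 × 0.1 × 0.17 × 0.18 = 18.440784 kJ/m²/yr
Total at Node P: 78.9021 + 18.440784 = 97.342884 kJ/m²/yr

97.3 kJ/m²/yr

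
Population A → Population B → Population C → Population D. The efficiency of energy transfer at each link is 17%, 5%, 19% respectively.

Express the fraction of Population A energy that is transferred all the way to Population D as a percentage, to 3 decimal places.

Product of link efficiencies: 0.17 × 0.05 × 0.19 = 0.001615
As a percentage: 0.001615 × 100 = 0.162%

0.162%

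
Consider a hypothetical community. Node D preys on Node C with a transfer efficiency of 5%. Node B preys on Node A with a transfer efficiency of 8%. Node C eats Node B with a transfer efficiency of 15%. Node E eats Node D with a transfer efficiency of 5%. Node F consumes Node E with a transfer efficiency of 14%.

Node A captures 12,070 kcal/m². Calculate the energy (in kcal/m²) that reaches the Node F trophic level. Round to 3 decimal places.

Node B: 12070 × 0.08 = 965.6 kcal/m²
Node C: 965.6 × 0.15 = 144.84 kcal/m²
Node D: 144.84 × 0.05 = 7.242 kcal/m²
Node E: 7.242 × 0.05 = 0.3621 kcal/m²
Node F: 0.3621 × 0.14 = 0.050694 kcal/m²

0.051 kcal/m²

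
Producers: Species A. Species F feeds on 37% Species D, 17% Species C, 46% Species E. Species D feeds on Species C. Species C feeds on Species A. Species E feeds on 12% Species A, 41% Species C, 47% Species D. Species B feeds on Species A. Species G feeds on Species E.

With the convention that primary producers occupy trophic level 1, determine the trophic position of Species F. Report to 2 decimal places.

3.99

Species B: 1 + 1 = 2
Species C: 1 + 1 = 2
Species D: 1 + 2 = 3
Species E: 1 + (0.12×1 + 0.41×2 + 0.47×3) = 3.35
Species F: 1 + (0.37×3 + 0.17×2 + 0.46×3.35) = 3.991
Species G: 1 + 3.35 = 4.35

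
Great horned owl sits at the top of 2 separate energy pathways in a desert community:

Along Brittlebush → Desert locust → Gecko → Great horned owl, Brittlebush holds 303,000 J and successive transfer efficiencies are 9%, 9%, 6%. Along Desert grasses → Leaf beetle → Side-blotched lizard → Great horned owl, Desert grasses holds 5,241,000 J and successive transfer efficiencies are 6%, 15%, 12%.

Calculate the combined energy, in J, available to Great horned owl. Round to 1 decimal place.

Via Brittlebush: 303000 × 0.09 × 0.09 × 0.06 = 147.258 J
Via Desert grasses: 5241000 × 0.06 × 0.15 × 0.12 = 5660.28 J
Total at Great horned owl: 147.258 + 5660.28 = 5807.538 J

5807.5 J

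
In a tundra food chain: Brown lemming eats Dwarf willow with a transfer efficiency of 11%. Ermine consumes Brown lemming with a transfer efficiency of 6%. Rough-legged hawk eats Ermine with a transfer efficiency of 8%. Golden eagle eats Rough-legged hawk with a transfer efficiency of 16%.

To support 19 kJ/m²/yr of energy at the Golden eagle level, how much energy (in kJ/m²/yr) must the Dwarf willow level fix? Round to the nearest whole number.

224905 kJ/m²/yr

Cumulative transfer efficiency: 0.11 × 0.06 × 0.08 × 0.16 = 0.00008448
Dwarf willow energy = 19 / 0.00008448 = 224905 kJ/m²/yr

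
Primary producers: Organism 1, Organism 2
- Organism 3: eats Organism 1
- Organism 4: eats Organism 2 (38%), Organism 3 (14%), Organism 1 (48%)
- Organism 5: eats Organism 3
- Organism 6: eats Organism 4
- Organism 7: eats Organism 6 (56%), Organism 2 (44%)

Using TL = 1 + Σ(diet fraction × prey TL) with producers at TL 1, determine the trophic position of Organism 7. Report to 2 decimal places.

3.20

Organism 3: 1 + 1 = 2
Organism 4: 1 + (0.38×1 + 0.14×2 + 0.48×1) = 2.14
Organism 5: 1 + 2 = 3
Organism 6: 1 + 2.14 = 3.14
Organism 7: 1 + (0.56×3.14 + 0.44×1) = 3.1984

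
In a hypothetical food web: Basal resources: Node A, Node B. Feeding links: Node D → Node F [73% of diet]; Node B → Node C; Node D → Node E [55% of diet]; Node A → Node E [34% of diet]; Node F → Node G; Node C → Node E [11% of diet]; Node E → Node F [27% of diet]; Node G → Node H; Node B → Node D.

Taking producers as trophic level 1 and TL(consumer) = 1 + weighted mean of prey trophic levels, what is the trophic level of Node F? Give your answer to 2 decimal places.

3.18

Node C: 1 + 1 = 2
Node D: 1 + 1 = 2
Node E: 1 + (0.55×2 + 0.34×1 + 0.11×2) = 2.66
Node F: 1 + (0.27×2.66 + 0.73×2) = 3.1782
Node G: 1 + 3.1782 = 4.1782
Node H: 1 + 4.1782 = 5.1782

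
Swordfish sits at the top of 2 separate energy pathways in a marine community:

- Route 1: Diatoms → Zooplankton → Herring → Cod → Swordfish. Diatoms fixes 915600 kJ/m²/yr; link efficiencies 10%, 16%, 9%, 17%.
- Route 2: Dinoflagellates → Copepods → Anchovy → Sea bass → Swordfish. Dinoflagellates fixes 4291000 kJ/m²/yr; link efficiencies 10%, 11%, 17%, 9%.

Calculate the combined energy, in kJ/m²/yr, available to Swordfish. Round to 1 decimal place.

946.3 kJ/m²/yr

Route 1: 915600 × 0.1 × 0.16 × 0.09 × 0.17 = 224.13888 kJ/m²/yr
Route 2: 4291000 × 0.1 × 0.11 × 0.17 × 0.09 = 722.1753 kJ/m²/yr
Total at Swordfish: 224.13888 + 722.1753 = 946.31418 kJ/m²/yr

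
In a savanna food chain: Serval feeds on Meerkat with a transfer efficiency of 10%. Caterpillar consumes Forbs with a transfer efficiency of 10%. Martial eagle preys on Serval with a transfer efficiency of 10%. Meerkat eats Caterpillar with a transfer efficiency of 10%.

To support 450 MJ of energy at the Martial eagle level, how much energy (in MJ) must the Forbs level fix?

4500000 MJ

Cumulative transfer efficiency: 0.1 × 0.1 × 0.1 × 0.1 = 0.0001
Forbs energy = 450 / 0.0001 = 4500000 MJ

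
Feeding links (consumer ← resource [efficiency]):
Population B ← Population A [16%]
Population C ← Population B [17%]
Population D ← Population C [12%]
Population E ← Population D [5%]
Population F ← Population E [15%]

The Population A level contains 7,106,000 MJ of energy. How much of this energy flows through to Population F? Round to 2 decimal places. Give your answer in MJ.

173.95 MJ

Population B: 7106000 × 0.16 = 1136960 MJ
Population C: 1136960 × 0.17 = 193283.2 MJ
Population D: 193283.2 × 0.12 = 23193.984 MJ
Population E: 23193.984 × 0.05 = 1159.6992 MJ
Population F: 1159.6992 × 0.15 = 173.95488 MJ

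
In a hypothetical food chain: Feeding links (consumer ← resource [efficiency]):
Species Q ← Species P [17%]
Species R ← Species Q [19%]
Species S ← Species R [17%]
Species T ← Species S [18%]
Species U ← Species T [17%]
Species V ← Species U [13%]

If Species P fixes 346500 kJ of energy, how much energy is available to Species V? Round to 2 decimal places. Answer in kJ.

Species Q: 346500 × 0.17 = 58905 kJ
Species R: 58905 × 0.19 = 11191.95 kJ
Species S: 11191.95 × 0.17 = 1902.6315 kJ
Species T: 1902.6315 × 0.18 = 342.47367 kJ
Species U: 342.47367 × 0.17 = 58.2205239 kJ
Species V: 58.2205239 × 0.13 = 7.568668107 kJ

7.57 kJ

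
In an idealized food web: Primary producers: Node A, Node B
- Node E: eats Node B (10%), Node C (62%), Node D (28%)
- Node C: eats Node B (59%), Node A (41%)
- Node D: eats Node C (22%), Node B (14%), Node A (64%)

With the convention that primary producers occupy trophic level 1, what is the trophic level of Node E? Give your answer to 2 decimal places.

2.96

Node C: 1 + (0.59×1 + 0.41×1) = 2
Node D: 1 + (0.22×2 + 0.14×1 + 0.64×1) = 2.22
Node E: 1 + (0.1×1 + 0.62×2 + 0.28×2.22) = 2.9616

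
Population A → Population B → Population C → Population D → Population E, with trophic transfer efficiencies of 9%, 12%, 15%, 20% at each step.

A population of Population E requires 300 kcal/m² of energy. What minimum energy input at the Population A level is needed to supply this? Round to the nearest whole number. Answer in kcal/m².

Cumulative transfer efficiency: 0.09 × 0.12 × 0.15 × 0.2 = 0.000324
Population A energy = 300 / 0.000324 = 925926 kcal/m²

925926 kcal/m²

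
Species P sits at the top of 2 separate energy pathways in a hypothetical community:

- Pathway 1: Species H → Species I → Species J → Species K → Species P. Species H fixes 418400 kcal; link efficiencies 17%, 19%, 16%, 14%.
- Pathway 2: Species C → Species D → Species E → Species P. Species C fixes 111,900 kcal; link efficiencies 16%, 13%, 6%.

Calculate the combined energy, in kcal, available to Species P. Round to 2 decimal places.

Pathway 1: 418400 × 0.17 × 0.19 × 0.16 × 0.14 = 302.720768 kcal
Pathway 2: 111900 × 0.16 × 0.13 × 0.06 = 139.6512 kcal
Total at Species P: 302.720768 + 139.6512 = 442.371968 kcal

442.37 kcal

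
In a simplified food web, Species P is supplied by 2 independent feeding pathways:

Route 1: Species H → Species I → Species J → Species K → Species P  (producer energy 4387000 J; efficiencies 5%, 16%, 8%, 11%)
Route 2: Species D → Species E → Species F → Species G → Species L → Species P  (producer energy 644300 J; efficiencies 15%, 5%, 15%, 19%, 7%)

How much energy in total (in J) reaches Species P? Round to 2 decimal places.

Route 1: 4387000 × 0.05 × 0.16 × 0.08 × 0.11 = 308.8448 J
Route 2: 644300 × 0.15 × 0.05 × 0.15 × 0.19 × 0.07 = 9.64033875 J
Total at Species P: 308.8448 + 9.64033875 = 318.48513875 J

318.49 J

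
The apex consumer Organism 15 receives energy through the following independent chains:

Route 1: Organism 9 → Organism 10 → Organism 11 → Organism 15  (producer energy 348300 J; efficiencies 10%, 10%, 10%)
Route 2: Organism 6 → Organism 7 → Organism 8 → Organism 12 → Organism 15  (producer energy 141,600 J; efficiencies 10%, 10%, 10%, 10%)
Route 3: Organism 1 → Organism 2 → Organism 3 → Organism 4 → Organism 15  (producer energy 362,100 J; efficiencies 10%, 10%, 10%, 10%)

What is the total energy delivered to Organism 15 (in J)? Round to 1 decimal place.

398.7 J

Route 1: 348300 × 0.1 × 0.1 × 0.1 = 348.3 J
Route 2: 141600 × 0.1 × 0.1 × 0.1 × 0.1 = 14.16 J
Route 3: 362100 × 0.1 × 0.1 × 0.1 × 0.1 = 36.21 J
Total at Organism 15: 348.3 + 14.16 + 36.21 = 398.67 J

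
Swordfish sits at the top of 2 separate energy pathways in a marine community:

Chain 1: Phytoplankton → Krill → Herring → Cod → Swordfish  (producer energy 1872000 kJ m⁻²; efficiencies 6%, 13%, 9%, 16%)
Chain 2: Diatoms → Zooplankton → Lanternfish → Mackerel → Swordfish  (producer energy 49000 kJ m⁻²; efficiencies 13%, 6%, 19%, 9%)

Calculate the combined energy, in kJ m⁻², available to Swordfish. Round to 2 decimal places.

216.80 kJ m⁻²

Chain 1: 1872000 × 0.06 × 0.13 × 0.09 × 0.16 = 210.26304 kJ m⁻²
Chain 2: 49000 × 0.13 × 0.06 × 0.19 × 0.09 = 6.53562 kJ m⁻²
Total at Swordfish: 210.26304 + 6.53562 = 216.79866 kJ m⁻²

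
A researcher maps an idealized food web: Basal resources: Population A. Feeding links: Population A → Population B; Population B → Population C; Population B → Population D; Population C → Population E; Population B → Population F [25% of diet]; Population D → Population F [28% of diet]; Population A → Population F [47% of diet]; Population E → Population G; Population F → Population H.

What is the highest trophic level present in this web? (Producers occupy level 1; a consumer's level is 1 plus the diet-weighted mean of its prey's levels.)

Population B: 1 + 1 = 2
Population C: 1 + 2 = 3
Population D: 1 + 2 = 3
Population E: 1 + 3 = 4
Population F: 1 + (0.25×2 + 0.28×3 + 0.47×1) = 2.81
Population G: 1 + 4 = 5
Population H: 1 + 2.81 = 3.81

5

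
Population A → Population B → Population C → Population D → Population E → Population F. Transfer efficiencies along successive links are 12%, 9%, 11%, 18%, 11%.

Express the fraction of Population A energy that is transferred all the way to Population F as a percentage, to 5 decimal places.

0.00235%

Product of link efficiencies: 0.12 × 0.09 × 0.11 × 0.18 × 0.11 = 0.0000235224
As a percentage: 0.0000235224 × 100 = 0.00235%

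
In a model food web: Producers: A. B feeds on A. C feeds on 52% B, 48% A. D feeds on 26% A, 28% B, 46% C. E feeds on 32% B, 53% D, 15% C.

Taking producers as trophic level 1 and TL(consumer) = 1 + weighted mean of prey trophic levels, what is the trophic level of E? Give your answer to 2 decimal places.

B: 1 + 1 = 2
C: 1 + (0.52×2 + 0.48×1) = 2.52
D: 1 + (0.26×1 + 0.28×2 + 0.46×2.52) = 2.9792
E: 1 + (0.32×2 + 0.53×2.9792 + 0.15×2.52) = 3.596976

3.60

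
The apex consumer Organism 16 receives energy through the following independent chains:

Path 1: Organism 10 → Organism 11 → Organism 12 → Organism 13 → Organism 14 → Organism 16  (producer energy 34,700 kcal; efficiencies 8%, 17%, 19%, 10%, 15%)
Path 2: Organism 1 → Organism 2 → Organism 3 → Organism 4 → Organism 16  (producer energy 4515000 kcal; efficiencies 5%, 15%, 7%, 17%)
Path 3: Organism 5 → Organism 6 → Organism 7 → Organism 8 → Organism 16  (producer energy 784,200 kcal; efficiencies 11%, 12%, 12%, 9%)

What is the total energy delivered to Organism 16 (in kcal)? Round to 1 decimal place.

516.1 kcal

Path 1: 34700 × 0.08 × 0.17 × 0.19 × 0.1 × 0.15 = 1.344972 kcal
Path 2: 4515000 × 0.05 × 0.15 × 0.07 × 0.17 = 402.96375 kcal
Path 3: 784200 × 0.11 × 0.12 × 0.12 × 0.09 = 111.795552 kcal
Total at Organism 16: 1.344972 + 402.96375 + 111.795552 = 516.104274 kcal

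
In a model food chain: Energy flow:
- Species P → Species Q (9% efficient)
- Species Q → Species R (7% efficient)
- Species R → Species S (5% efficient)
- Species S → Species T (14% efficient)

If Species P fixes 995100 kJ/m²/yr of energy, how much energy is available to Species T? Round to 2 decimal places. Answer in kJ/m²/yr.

Species Q: 995100 × 0.09 = 89559 kJ/m²/yr
Species R: 89559 × 0.07 = 6269.13 kJ/m²/yr
Species S: 6269.13 × 0.05 = 313.4565 kJ/m²/yr
Species T: 313.4565 × 0.14 = 43.88391 kJ/m²/yr

43.88 kJ/m²/yr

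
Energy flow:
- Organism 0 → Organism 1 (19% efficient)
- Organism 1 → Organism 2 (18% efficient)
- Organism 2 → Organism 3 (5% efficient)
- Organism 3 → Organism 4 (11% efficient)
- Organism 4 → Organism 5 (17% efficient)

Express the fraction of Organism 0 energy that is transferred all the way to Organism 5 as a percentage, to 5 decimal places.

Product of link efficiencies: 0.19 × 0.18 × 0.05 × 0.11 × 0.17 = 0.000031977
As a percentage: 0.000031977 × 100 = 0.00320%

0.00320%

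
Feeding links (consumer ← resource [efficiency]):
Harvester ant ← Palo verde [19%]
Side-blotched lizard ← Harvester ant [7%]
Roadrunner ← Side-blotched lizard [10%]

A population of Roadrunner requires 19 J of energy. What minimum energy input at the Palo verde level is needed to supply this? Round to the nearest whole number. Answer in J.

14286 J

Cumulative transfer efficiency: 0.19 × 0.07 × 0.1 = 0.00133
Palo verde energy = 19 / 0.00133 = 14286 J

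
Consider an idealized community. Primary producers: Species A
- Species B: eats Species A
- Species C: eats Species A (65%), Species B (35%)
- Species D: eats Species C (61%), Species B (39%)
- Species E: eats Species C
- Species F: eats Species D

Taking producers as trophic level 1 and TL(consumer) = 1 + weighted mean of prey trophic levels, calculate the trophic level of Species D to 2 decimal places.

3.21

Species B: 1 + 1 = 2
Species C: 1 + (0.65×1 + 0.35×2) = 2.35
Species D: 1 + (0.61×2.35 + 0.39×2) = 3.2135
Species E: 1 + 2.35 = 3.35
Species F: 1 + 3.2135 = 4.2135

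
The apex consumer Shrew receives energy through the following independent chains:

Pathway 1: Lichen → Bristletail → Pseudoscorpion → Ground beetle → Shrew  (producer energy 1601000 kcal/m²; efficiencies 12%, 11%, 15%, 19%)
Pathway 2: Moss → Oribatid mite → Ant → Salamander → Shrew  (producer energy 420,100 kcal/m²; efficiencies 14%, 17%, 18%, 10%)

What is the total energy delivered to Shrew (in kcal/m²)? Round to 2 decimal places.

782.27 kcal/m²

Pathway 1: 1601000 × 0.12 × 0.11 × 0.15 × 0.19 = 602.2962 kcal/m²
Pathway 2: 420100 × 0.14 × 0.17 × 0.18 × 0.1 = 179.97084 kcal/m²
Total at Shrew: 602.2962 + 179.97084 = 782.26704 kcal/m²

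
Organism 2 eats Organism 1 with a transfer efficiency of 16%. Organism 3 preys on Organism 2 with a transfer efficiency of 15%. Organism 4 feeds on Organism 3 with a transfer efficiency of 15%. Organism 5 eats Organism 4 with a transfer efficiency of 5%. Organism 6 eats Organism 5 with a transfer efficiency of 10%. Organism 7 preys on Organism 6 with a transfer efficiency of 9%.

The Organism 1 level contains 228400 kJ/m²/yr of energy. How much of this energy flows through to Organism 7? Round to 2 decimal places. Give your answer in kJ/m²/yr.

Organism 2: 228400 × 0.16 = 36544 kJ/m²/yr
Organism 3: 36544 × 0.15 = 5481.6 kJ/m²/yr
Organism 4: 5481.6 × 0.15 = 822.24 kJ/m²/yr
Organism 5: 822.24 × 0.05 = 41.112 kJ/m²/yr
Organism 6: 41.112 × 0.1 = 4.1112 kJ/m²/yr
Organism 7: 4.1112 × 0.09 = 0.370008 kJ/m²/yr

0.37 kJ/m²/yr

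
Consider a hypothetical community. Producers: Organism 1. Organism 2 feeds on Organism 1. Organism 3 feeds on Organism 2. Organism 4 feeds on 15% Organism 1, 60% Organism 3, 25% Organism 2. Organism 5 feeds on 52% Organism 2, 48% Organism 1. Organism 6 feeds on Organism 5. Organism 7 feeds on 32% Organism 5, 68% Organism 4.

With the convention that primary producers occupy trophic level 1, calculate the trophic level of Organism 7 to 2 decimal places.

4.15

Organism 2: 1 + 1 = 2
Organism 3: 1 + 2 = 3
Organism 4: 1 + (0.15×1 + 0.6×3 + 0.25×2) = 3.45
Organism 5: 1 + (0.52×2 + 0.48×1) = 2.52
Organism 6: 1 + 2.52 = 3.52
Organism 7: 1 + (0.32×2.52 + 0.68×3.45) = 4.1524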